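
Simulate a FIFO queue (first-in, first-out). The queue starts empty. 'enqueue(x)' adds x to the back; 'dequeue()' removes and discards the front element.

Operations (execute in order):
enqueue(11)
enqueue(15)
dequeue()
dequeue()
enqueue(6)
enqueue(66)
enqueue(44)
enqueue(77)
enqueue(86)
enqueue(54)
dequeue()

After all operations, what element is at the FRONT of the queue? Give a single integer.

Answer: 66

Derivation:
enqueue(11): queue = [11]
enqueue(15): queue = [11, 15]
dequeue(): queue = [15]
dequeue(): queue = []
enqueue(6): queue = [6]
enqueue(66): queue = [6, 66]
enqueue(44): queue = [6, 66, 44]
enqueue(77): queue = [6, 66, 44, 77]
enqueue(86): queue = [6, 66, 44, 77, 86]
enqueue(54): queue = [6, 66, 44, 77, 86, 54]
dequeue(): queue = [66, 44, 77, 86, 54]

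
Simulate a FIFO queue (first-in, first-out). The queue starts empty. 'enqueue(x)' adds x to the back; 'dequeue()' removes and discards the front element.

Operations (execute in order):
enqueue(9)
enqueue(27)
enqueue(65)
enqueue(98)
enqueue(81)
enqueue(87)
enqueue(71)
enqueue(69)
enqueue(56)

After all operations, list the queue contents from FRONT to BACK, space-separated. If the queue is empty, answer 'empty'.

Answer: 9 27 65 98 81 87 71 69 56

Derivation:
enqueue(9): [9]
enqueue(27): [9, 27]
enqueue(65): [9, 27, 65]
enqueue(98): [9, 27, 65, 98]
enqueue(81): [9, 27, 65, 98, 81]
enqueue(87): [9, 27, 65, 98, 81, 87]
enqueue(71): [9, 27, 65, 98, 81, 87, 71]
enqueue(69): [9, 27, 65, 98, 81, 87, 71, 69]
enqueue(56): [9, 27, 65, 98, 81, 87, 71, 69, 56]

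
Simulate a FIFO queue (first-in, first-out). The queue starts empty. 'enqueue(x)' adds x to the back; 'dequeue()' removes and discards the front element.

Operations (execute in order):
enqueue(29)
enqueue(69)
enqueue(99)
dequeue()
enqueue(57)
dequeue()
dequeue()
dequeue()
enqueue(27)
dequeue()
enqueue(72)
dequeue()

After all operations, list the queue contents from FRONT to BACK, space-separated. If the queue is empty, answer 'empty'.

enqueue(29): [29]
enqueue(69): [29, 69]
enqueue(99): [29, 69, 99]
dequeue(): [69, 99]
enqueue(57): [69, 99, 57]
dequeue(): [99, 57]
dequeue(): [57]
dequeue(): []
enqueue(27): [27]
dequeue(): []
enqueue(72): [72]
dequeue(): []

Answer: empty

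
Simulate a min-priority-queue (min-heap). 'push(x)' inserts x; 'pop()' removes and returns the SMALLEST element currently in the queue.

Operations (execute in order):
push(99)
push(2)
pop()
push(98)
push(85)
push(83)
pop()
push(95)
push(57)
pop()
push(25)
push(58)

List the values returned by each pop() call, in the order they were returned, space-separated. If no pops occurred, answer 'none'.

push(99): heap contents = [99]
push(2): heap contents = [2, 99]
pop() → 2: heap contents = [99]
push(98): heap contents = [98, 99]
push(85): heap contents = [85, 98, 99]
push(83): heap contents = [83, 85, 98, 99]
pop() → 83: heap contents = [85, 98, 99]
push(95): heap contents = [85, 95, 98, 99]
push(57): heap contents = [57, 85, 95, 98, 99]
pop() → 57: heap contents = [85, 95, 98, 99]
push(25): heap contents = [25, 85, 95, 98, 99]
push(58): heap contents = [25, 58, 85, 95, 98, 99]

Answer: 2 83 57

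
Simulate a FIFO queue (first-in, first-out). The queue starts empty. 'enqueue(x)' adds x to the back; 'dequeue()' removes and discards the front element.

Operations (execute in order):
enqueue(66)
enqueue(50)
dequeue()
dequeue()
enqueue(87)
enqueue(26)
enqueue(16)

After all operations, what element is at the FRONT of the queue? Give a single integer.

enqueue(66): queue = [66]
enqueue(50): queue = [66, 50]
dequeue(): queue = [50]
dequeue(): queue = []
enqueue(87): queue = [87]
enqueue(26): queue = [87, 26]
enqueue(16): queue = [87, 26, 16]

Answer: 87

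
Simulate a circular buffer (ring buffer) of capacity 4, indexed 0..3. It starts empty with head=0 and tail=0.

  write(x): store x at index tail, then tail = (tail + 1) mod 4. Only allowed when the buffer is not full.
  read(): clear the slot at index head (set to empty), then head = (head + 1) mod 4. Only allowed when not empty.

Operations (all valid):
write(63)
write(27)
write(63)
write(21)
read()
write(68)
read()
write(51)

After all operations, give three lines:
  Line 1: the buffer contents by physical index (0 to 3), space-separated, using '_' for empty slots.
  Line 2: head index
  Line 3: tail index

Answer: 68 51 63 21
2
2

Derivation:
write(63): buf=[63 _ _ _], head=0, tail=1, size=1
write(27): buf=[63 27 _ _], head=0, tail=2, size=2
write(63): buf=[63 27 63 _], head=0, tail=3, size=3
write(21): buf=[63 27 63 21], head=0, tail=0, size=4
read(): buf=[_ 27 63 21], head=1, tail=0, size=3
write(68): buf=[68 27 63 21], head=1, tail=1, size=4
read(): buf=[68 _ 63 21], head=2, tail=1, size=3
write(51): buf=[68 51 63 21], head=2, tail=2, size=4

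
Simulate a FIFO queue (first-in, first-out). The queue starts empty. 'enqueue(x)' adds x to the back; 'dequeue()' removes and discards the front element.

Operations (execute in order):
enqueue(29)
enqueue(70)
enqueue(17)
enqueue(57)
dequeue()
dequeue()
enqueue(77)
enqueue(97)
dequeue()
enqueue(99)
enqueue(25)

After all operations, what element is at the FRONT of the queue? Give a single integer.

enqueue(29): queue = [29]
enqueue(70): queue = [29, 70]
enqueue(17): queue = [29, 70, 17]
enqueue(57): queue = [29, 70, 17, 57]
dequeue(): queue = [70, 17, 57]
dequeue(): queue = [17, 57]
enqueue(77): queue = [17, 57, 77]
enqueue(97): queue = [17, 57, 77, 97]
dequeue(): queue = [57, 77, 97]
enqueue(99): queue = [57, 77, 97, 99]
enqueue(25): queue = [57, 77, 97, 99, 25]

Answer: 57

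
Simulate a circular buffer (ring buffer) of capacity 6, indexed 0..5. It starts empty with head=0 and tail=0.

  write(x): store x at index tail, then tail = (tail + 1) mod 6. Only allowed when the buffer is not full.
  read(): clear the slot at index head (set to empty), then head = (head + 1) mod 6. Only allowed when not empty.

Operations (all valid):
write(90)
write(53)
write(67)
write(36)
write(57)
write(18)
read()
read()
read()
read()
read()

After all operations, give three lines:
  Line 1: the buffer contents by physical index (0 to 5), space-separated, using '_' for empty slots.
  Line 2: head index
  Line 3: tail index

Answer: _ _ _ _ _ 18
5
0

Derivation:
write(90): buf=[90 _ _ _ _ _], head=0, tail=1, size=1
write(53): buf=[90 53 _ _ _ _], head=0, tail=2, size=2
write(67): buf=[90 53 67 _ _ _], head=0, tail=3, size=3
write(36): buf=[90 53 67 36 _ _], head=0, tail=4, size=4
write(57): buf=[90 53 67 36 57 _], head=0, tail=5, size=5
write(18): buf=[90 53 67 36 57 18], head=0, tail=0, size=6
read(): buf=[_ 53 67 36 57 18], head=1, tail=0, size=5
read(): buf=[_ _ 67 36 57 18], head=2, tail=0, size=4
read(): buf=[_ _ _ 36 57 18], head=3, tail=0, size=3
read(): buf=[_ _ _ _ 57 18], head=4, tail=0, size=2
read(): buf=[_ _ _ _ _ 18], head=5, tail=0, size=1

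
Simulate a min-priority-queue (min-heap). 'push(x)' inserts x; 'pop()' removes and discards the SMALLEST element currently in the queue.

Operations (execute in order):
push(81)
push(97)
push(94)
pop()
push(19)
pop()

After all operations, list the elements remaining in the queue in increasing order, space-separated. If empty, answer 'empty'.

push(81): heap contents = [81]
push(97): heap contents = [81, 97]
push(94): heap contents = [81, 94, 97]
pop() → 81: heap contents = [94, 97]
push(19): heap contents = [19, 94, 97]
pop() → 19: heap contents = [94, 97]

Answer: 94 97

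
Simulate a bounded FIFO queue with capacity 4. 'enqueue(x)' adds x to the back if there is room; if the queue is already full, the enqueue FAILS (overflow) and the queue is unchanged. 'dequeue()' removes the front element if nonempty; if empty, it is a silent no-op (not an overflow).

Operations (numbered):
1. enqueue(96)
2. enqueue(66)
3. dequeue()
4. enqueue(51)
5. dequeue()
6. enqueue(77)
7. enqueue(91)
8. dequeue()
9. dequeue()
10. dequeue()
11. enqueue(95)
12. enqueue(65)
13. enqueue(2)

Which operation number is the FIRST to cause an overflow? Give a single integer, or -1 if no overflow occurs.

1. enqueue(96): size=1
2. enqueue(66): size=2
3. dequeue(): size=1
4. enqueue(51): size=2
5. dequeue(): size=1
6. enqueue(77): size=2
7. enqueue(91): size=3
8. dequeue(): size=2
9. dequeue(): size=1
10. dequeue(): size=0
11. enqueue(95): size=1
12. enqueue(65): size=2
13. enqueue(2): size=3

Answer: -1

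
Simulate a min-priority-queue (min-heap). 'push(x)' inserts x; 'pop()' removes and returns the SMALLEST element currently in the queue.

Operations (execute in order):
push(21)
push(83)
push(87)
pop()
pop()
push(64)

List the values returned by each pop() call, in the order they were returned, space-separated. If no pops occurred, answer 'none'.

push(21): heap contents = [21]
push(83): heap contents = [21, 83]
push(87): heap contents = [21, 83, 87]
pop() → 21: heap contents = [83, 87]
pop() → 83: heap contents = [87]
push(64): heap contents = [64, 87]

Answer: 21 83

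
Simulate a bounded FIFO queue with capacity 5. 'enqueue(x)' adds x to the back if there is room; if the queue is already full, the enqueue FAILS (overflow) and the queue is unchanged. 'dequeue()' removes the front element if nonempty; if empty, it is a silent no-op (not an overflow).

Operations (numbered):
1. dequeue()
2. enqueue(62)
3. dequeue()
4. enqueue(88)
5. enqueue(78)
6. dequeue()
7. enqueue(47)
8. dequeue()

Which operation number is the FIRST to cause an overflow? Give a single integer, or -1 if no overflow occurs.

Answer: -1

Derivation:
1. dequeue(): empty, no-op, size=0
2. enqueue(62): size=1
3. dequeue(): size=0
4. enqueue(88): size=1
5. enqueue(78): size=2
6. dequeue(): size=1
7. enqueue(47): size=2
8. dequeue(): size=1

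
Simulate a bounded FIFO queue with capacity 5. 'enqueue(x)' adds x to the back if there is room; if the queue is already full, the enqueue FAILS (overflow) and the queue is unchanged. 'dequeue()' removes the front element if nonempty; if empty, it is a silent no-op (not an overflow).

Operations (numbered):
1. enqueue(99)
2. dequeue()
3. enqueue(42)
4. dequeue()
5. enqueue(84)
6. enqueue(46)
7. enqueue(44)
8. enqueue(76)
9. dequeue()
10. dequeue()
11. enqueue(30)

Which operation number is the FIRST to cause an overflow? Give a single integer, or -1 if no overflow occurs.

1. enqueue(99): size=1
2. dequeue(): size=0
3. enqueue(42): size=1
4. dequeue(): size=0
5. enqueue(84): size=1
6. enqueue(46): size=2
7. enqueue(44): size=3
8. enqueue(76): size=4
9. dequeue(): size=3
10. dequeue(): size=2
11. enqueue(30): size=3

Answer: -1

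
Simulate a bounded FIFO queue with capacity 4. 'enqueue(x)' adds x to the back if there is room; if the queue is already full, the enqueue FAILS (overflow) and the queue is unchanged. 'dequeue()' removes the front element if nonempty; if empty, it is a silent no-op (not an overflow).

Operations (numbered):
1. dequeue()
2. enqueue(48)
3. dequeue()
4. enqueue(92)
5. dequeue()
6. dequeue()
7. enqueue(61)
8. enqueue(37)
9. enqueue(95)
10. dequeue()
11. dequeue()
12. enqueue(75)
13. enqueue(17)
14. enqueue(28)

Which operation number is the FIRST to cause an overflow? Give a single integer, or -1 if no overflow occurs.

Answer: -1

Derivation:
1. dequeue(): empty, no-op, size=0
2. enqueue(48): size=1
3. dequeue(): size=0
4. enqueue(92): size=1
5. dequeue(): size=0
6. dequeue(): empty, no-op, size=0
7. enqueue(61): size=1
8. enqueue(37): size=2
9. enqueue(95): size=3
10. dequeue(): size=2
11. dequeue(): size=1
12. enqueue(75): size=2
13. enqueue(17): size=3
14. enqueue(28): size=4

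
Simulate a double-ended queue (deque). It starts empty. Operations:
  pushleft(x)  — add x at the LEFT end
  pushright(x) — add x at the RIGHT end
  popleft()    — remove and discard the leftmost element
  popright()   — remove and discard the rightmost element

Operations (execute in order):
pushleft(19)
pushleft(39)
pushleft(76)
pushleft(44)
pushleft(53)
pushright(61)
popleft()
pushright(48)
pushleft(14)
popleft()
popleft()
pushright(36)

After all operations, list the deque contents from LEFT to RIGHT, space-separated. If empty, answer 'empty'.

pushleft(19): [19]
pushleft(39): [39, 19]
pushleft(76): [76, 39, 19]
pushleft(44): [44, 76, 39, 19]
pushleft(53): [53, 44, 76, 39, 19]
pushright(61): [53, 44, 76, 39, 19, 61]
popleft(): [44, 76, 39, 19, 61]
pushright(48): [44, 76, 39, 19, 61, 48]
pushleft(14): [14, 44, 76, 39, 19, 61, 48]
popleft(): [44, 76, 39, 19, 61, 48]
popleft(): [76, 39, 19, 61, 48]
pushright(36): [76, 39, 19, 61, 48, 36]

Answer: 76 39 19 61 48 36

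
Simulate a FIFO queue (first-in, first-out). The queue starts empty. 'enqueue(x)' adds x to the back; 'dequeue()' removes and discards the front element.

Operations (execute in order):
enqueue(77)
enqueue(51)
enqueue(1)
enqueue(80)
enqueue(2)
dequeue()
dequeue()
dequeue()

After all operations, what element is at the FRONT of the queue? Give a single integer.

Answer: 80

Derivation:
enqueue(77): queue = [77]
enqueue(51): queue = [77, 51]
enqueue(1): queue = [77, 51, 1]
enqueue(80): queue = [77, 51, 1, 80]
enqueue(2): queue = [77, 51, 1, 80, 2]
dequeue(): queue = [51, 1, 80, 2]
dequeue(): queue = [1, 80, 2]
dequeue(): queue = [80, 2]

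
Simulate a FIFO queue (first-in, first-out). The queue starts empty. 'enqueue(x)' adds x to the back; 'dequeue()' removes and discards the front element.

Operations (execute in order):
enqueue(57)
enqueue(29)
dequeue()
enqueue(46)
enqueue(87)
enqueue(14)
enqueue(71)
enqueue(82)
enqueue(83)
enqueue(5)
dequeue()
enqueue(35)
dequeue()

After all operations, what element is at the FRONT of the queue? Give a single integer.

enqueue(57): queue = [57]
enqueue(29): queue = [57, 29]
dequeue(): queue = [29]
enqueue(46): queue = [29, 46]
enqueue(87): queue = [29, 46, 87]
enqueue(14): queue = [29, 46, 87, 14]
enqueue(71): queue = [29, 46, 87, 14, 71]
enqueue(82): queue = [29, 46, 87, 14, 71, 82]
enqueue(83): queue = [29, 46, 87, 14, 71, 82, 83]
enqueue(5): queue = [29, 46, 87, 14, 71, 82, 83, 5]
dequeue(): queue = [46, 87, 14, 71, 82, 83, 5]
enqueue(35): queue = [46, 87, 14, 71, 82, 83, 5, 35]
dequeue(): queue = [87, 14, 71, 82, 83, 5, 35]

Answer: 87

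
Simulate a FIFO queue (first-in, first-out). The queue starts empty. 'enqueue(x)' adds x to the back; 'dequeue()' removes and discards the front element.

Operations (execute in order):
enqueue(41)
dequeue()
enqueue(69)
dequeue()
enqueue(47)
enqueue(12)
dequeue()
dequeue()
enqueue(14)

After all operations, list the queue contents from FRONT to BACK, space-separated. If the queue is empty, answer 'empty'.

enqueue(41): [41]
dequeue(): []
enqueue(69): [69]
dequeue(): []
enqueue(47): [47]
enqueue(12): [47, 12]
dequeue(): [12]
dequeue(): []
enqueue(14): [14]

Answer: 14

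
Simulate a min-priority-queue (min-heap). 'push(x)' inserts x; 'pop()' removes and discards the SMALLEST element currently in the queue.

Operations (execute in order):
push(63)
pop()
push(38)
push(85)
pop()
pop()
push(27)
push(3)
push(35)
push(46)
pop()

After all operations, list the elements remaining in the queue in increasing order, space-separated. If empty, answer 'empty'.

push(63): heap contents = [63]
pop() → 63: heap contents = []
push(38): heap contents = [38]
push(85): heap contents = [38, 85]
pop() → 38: heap contents = [85]
pop() → 85: heap contents = []
push(27): heap contents = [27]
push(3): heap contents = [3, 27]
push(35): heap contents = [3, 27, 35]
push(46): heap contents = [3, 27, 35, 46]
pop() → 3: heap contents = [27, 35, 46]

Answer: 27 35 46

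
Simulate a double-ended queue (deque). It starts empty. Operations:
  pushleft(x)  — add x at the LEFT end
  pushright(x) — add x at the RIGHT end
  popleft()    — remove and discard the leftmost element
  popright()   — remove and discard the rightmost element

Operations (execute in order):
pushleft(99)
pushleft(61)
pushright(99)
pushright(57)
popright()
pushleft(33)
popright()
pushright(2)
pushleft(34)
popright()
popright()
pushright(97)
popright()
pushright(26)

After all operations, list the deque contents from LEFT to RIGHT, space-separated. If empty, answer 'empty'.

Answer: 34 33 61 26

Derivation:
pushleft(99): [99]
pushleft(61): [61, 99]
pushright(99): [61, 99, 99]
pushright(57): [61, 99, 99, 57]
popright(): [61, 99, 99]
pushleft(33): [33, 61, 99, 99]
popright(): [33, 61, 99]
pushright(2): [33, 61, 99, 2]
pushleft(34): [34, 33, 61, 99, 2]
popright(): [34, 33, 61, 99]
popright(): [34, 33, 61]
pushright(97): [34, 33, 61, 97]
popright(): [34, 33, 61]
pushright(26): [34, 33, 61, 26]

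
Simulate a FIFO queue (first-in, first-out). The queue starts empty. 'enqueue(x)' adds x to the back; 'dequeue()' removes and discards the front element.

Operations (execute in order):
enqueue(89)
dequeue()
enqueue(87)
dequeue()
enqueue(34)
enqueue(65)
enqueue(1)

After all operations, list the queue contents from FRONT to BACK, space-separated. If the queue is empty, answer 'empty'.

enqueue(89): [89]
dequeue(): []
enqueue(87): [87]
dequeue(): []
enqueue(34): [34]
enqueue(65): [34, 65]
enqueue(1): [34, 65, 1]

Answer: 34 65 1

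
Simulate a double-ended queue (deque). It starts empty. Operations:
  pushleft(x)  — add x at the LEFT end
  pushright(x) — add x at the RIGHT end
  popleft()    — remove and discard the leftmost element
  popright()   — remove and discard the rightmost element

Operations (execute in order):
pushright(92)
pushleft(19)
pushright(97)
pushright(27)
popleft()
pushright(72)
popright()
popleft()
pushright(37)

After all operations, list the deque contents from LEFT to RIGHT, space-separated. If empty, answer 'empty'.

Answer: 97 27 37

Derivation:
pushright(92): [92]
pushleft(19): [19, 92]
pushright(97): [19, 92, 97]
pushright(27): [19, 92, 97, 27]
popleft(): [92, 97, 27]
pushright(72): [92, 97, 27, 72]
popright(): [92, 97, 27]
popleft(): [97, 27]
pushright(37): [97, 27, 37]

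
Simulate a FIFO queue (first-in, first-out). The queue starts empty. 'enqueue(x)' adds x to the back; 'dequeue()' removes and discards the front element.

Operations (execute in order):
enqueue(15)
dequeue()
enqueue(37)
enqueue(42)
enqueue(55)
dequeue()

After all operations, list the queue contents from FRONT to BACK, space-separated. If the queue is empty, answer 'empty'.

enqueue(15): [15]
dequeue(): []
enqueue(37): [37]
enqueue(42): [37, 42]
enqueue(55): [37, 42, 55]
dequeue(): [42, 55]

Answer: 42 55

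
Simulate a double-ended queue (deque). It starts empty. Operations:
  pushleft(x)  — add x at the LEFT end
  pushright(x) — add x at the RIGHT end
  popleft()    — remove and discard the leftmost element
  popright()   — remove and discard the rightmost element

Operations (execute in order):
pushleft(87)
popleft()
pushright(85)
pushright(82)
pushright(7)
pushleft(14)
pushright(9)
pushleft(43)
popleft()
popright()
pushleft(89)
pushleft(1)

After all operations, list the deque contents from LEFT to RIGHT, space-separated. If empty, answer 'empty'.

pushleft(87): [87]
popleft(): []
pushright(85): [85]
pushright(82): [85, 82]
pushright(7): [85, 82, 7]
pushleft(14): [14, 85, 82, 7]
pushright(9): [14, 85, 82, 7, 9]
pushleft(43): [43, 14, 85, 82, 7, 9]
popleft(): [14, 85, 82, 7, 9]
popright(): [14, 85, 82, 7]
pushleft(89): [89, 14, 85, 82, 7]
pushleft(1): [1, 89, 14, 85, 82, 7]

Answer: 1 89 14 85 82 7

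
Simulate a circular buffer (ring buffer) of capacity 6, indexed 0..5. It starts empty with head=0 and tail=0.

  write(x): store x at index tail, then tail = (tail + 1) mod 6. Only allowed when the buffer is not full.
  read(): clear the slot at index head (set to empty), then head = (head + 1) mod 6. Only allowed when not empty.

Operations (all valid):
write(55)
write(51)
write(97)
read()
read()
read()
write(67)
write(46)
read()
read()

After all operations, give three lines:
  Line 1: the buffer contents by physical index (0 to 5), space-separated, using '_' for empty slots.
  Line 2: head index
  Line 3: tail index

write(55): buf=[55 _ _ _ _ _], head=0, tail=1, size=1
write(51): buf=[55 51 _ _ _ _], head=0, tail=2, size=2
write(97): buf=[55 51 97 _ _ _], head=0, tail=3, size=3
read(): buf=[_ 51 97 _ _ _], head=1, tail=3, size=2
read(): buf=[_ _ 97 _ _ _], head=2, tail=3, size=1
read(): buf=[_ _ _ _ _ _], head=3, tail=3, size=0
write(67): buf=[_ _ _ 67 _ _], head=3, tail=4, size=1
write(46): buf=[_ _ _ 67 46 _], head=3, tail=5, size=2
read(): buf=[_ _ _ _ 46 _], head=4, tail=5, size=1
read(): buf=[_ _ _ _ _ _], head=5, tail=5, size=0

Answer: _ _ _ _ _ _
5
5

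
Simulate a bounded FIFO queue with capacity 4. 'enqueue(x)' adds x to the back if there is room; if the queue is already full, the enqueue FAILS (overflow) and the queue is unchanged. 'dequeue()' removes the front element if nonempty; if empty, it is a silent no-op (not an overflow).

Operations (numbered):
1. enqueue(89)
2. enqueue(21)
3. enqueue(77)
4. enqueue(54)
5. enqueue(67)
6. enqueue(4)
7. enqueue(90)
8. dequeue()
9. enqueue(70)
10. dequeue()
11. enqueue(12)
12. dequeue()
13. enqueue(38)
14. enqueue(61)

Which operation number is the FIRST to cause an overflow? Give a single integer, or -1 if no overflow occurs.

1. enqueue(89): size=1
2. enqueue(21): size=2
3. enqueue(77): size=3
4. enqueue(54): size=4
5. enqueue(67): size=4=cap → OVERFLOW (fail)
6. enqueue(4): size=4=cap → OVERFLOW (fail)
7. enqueue(90): size=4=cap → OVERFLOW (fail)
8. dequeue(): size=3
9. enqueue(70): size=4
10. dequeue(): size=3
11. enqueue(12): size=4
12. dequeue(): size=3
13. enqueue(38): size=4
14. enqueue(61): size=4=cap → OVERFLOW (fail)

Answer: 5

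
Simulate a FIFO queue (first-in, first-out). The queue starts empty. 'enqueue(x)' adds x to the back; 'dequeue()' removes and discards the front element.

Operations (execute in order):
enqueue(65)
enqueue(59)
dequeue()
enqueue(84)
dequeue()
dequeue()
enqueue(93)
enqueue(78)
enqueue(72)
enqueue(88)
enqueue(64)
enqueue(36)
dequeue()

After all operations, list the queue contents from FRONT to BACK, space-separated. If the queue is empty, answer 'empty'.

Answer: 78 72 88 64 36

Derivation:
enqueue(65): [65]
enqueue(59): [65, 59]
dequeue(): [59]
enqueue(84): [59, 84]
dequeue(): [84]
dequeue(): []
enqueue(93): [93]
enqueue(78): [93, 78]
enqueue(72): [93, 78, 72]
enqueue(88): [93, 78, 72, 88]
enqueue(64): [93, 78, 72, 88, 64]
enqueue(36): [93, 78, 72, 88, 64, 36]
dequeue(): [78, 72, 88, 64, 36]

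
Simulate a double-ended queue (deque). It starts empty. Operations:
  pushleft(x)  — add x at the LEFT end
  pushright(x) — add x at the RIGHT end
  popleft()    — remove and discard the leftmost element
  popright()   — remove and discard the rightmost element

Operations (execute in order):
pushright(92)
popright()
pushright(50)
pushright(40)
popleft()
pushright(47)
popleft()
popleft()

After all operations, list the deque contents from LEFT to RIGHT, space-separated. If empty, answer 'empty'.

pushright(92): [92]
popright(): []
pushright(50): [50]
pushright(40): [50, 40]
popleft(): [40]
pushright(47): [40, 47]
popleft(): [47]
popleft(): []

Answer: empty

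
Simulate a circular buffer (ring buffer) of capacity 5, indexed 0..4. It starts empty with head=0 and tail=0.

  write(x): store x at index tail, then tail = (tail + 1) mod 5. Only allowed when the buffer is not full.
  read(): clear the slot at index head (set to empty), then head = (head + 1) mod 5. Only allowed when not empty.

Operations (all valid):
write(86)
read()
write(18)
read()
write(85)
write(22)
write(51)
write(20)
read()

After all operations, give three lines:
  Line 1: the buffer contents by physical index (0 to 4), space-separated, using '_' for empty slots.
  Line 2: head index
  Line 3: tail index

Answer: 20 _ _ 22 51
3
1

Derivation:
write(86): buf=[86 _ _ _ _], head=0, tail=1, size=1
read(): buf=[_ _ _ _ _], head=1, tail=1, size=0
write(18): buf=[_ 18 _ _ _], head=1, tail=2, size=1
read(): buf=[_ _ _ _ _], head=2, tail=2, size=0
write(85): buf=[_ _ 85 _ _], head=2, tail=3, size=1
write(22): buf=[_ _ 85 22 _], head=2, tail=4, size=2
write(51): buf=[_ _ 85 22 51], head=2, tail=0, size=3
write(20): buf=[20 _ 85 22 51], head=2, tail=1, size=4
read(): buf=[20 _ _ 22 51], head=3, tail=1, size=3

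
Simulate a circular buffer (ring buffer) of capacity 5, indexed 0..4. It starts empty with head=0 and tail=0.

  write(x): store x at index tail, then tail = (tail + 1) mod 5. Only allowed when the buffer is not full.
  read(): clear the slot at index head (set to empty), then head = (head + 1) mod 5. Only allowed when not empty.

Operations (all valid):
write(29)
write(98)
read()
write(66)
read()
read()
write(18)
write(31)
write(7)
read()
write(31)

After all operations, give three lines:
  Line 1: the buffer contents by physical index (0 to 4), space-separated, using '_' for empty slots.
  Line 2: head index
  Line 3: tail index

write(29): buf=[29 _ _ _ _], head=0, tail=1, size=1
write(98): buf=[29 98 _ _ _], head=0, tail=2, size=2
read(): buf=[_ 98 _ _ _], head=1, tail=2, size=1
write(66): buf=[_ 98 66 _ _], head=1, tail=3, size=2
read(): buf=[_ _ 66 _ _], head=2, tail=3, size=1
read(): buf=[_ _ _ _ _], head=3, tail=3, size=0
write(18): buf=[_ _ _ 18 _], head=3, tail=4, size=1
write(31): buf=[_ _ _ 18 31], head=3, tail=0, size=2
write(7): buf=[7 _ _ 18 31], head=3, tail=1, size=3
read(): buf=[7 _ _ _ 31], head=4, tail=1, size=2
write(31): buf=[7 31 _ _ 31], head=4, tail=2, size=3

Answer: 7 31 _ _ 31
4
2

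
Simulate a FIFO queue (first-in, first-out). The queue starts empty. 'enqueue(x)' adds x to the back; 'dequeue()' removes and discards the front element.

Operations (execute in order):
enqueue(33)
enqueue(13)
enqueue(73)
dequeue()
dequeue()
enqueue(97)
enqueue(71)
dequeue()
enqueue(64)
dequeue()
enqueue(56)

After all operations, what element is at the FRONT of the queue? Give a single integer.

enqueue(33): queue = [33]
enqueue(13): queue = [33, 13]
enqueue(73): queue = [33, 13, 73]
dequeue(): queue = [13, 73]
dequeue(): queue = [73]
enqueue(97): queue = [73, 97]
enqueue(71): queue = [73, 97, 71]
dequeue(): queue = [97, 71]
enqueue(64): queue = [97, 71, 64]
dequeue(): queue = [71, 64]
enqueue(56): queue = [71, 64, 56]

Answer: 71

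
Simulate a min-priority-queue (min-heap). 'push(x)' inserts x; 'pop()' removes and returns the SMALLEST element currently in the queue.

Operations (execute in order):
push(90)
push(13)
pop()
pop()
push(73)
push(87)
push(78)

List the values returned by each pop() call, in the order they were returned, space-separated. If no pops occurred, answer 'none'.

Answer: 13 90

Derivation:
push(90): heap contents = [90]
push(13): heap contents = [13, 90]
pop() → 13: heap contents = [90]
pop() → 90: heap contents = []
push(73): heap contents = [73]
push(87): heap contents = [73, 87]
push(78): heap contents = [73, 78, 87]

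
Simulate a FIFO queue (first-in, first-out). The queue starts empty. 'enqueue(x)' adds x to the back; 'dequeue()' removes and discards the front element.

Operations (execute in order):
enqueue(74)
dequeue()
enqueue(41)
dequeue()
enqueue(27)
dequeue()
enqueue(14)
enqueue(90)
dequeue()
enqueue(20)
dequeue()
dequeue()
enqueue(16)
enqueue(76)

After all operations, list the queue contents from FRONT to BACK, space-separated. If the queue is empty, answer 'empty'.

Answer: 16 76

Derivation:
enqueue(74): [74]
dequeue(): []
enqueue(41): [41]
dequeue(): []
enqueue(27): [27]
dequeue(): []
enqueue(14): [14]
enqueue(90): [14, 90]
dequeue(): [90]
enqueue(20): [90, 20]
dequeue(): [20]
dequeue(): []
enqueue(16): [16]
enqueue(76): [16, 76]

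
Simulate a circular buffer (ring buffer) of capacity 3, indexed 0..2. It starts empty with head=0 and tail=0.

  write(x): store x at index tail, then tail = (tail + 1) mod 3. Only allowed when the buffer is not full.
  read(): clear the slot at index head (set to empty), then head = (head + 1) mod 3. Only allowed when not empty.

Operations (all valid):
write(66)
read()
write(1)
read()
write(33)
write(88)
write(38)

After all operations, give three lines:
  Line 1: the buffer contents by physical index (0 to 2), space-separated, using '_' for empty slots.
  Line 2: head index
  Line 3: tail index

Answer: 88 38 33
2
2

Derivation:
write(66): buf=[66 _ _], head=0, tail=1, size=1
read(): buf=[_ _ _], head=1, tail=1, size=0
write(1): buf=[_ 1 _], head=1, tail=2, size=1
read(): buf=[_ _ _], head=2, tail=2, size=0
write(33): buf=[_ _ 33], head=2, tail=0, size=1
write(88): buf=[88 _ 33], head=2, tail=1, size=2
write(38): buf=[88 38 33], head=2, tail=2, size=3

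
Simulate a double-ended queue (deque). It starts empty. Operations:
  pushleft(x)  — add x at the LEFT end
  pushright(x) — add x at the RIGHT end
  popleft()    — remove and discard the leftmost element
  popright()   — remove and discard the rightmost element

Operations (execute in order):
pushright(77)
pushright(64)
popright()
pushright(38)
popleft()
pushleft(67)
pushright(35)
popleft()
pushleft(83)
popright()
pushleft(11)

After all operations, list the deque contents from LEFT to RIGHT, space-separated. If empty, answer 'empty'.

Answer: 11 83 38

Derivation:
pushright(77): [77]
pushright(64): [77, 64]
popright(): [77]
pushright(38): [77, 38]
popleft(): [38]
pushleft(67): [67, 38]
pushright(35): [67, 38, 35]
popleft(): [38, 35]
pushleft(83): [83, 38, 35]
popright(): [83, 38]
pushleft(11): [11, 83, 38]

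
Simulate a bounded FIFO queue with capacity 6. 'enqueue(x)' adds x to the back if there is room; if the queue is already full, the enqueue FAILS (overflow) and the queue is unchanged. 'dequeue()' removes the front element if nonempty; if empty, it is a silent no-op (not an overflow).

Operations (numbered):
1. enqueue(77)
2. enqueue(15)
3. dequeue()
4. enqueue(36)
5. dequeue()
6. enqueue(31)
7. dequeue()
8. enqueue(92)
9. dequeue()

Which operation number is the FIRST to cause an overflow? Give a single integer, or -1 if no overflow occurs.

1. enqueue(77): size=1
2. enqueue(15): size=2
3. dequeue(): size=1
4. enqueue(36): size=2
5. dequeue(): size=1
6. enqueue(31): size=2
7. dequeue(): size=1
8. enqueue(92): size=2
9. dequeue(): size=1

Answer: -1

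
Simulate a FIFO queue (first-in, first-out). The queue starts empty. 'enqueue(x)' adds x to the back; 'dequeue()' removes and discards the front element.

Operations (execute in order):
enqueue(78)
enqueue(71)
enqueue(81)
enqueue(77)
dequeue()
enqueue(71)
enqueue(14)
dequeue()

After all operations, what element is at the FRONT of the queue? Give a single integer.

Answer: 81

Derivation:
enqueue(78): queue = [78]
enqueue(71): queue = [78, 71]
enqueue(81): queue = [78, 71, 81]
enqueue(77): queue = [78, 71, 81, 77]
dequeue(): queue = [71, 81, 77]
enqueue(71): queue = [71, 81, 77, 71]
enqueue(14): queue = [71, 81, 77, 71, 14]
dequeue(): queue = [81, 77, 71, 14]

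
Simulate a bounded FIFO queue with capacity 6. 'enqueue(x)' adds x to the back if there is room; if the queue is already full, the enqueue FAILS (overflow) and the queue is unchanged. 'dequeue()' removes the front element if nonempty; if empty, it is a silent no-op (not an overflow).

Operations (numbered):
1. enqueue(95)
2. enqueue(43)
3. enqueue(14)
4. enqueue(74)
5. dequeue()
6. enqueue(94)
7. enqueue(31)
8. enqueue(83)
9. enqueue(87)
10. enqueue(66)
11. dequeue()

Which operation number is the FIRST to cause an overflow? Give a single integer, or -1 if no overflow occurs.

Answer: 9

Derivation:
1. enqueue(95): size=1
2. enqueue(43): size=2
3. enqueue(14): size=3
4. enqueue(74): size=4
5. dequeue(): size=3
6. enqueue(94): size=4
7. enqueue(31): size=5
8. enqueue(83): size=6
9. enqueue(87): size=6=cap → OVERFLOW (fail)
10. enqueue(66): size=6=cap → OVERFLOW (fail)
11. dequeue(): size=5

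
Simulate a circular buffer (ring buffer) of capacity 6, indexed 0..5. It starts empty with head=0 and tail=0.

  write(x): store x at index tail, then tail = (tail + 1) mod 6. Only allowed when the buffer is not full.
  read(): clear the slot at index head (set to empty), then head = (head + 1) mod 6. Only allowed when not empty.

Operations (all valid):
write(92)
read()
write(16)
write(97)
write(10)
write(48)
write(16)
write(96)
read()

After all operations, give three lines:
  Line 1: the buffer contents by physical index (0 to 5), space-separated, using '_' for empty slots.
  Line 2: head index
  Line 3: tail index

write(92): buf=[92 _ _ _ _ _], head=0, tail=1, size=1
read(): buf=[_ _ _ _ _ _], head=1, tail=1, size=0
write(16): buf=[_ 16 _ _ _ _], head=1, tail=2, size=1
write(97): buf=[_ 16 97 _ _ _], head=1, tail=3, size=2
write(10): buf=[_ 16 97 10 _ _], head=1, tail=4, size=3
write(48): buf=[_ 16 97 10 48 _], head=1, tail=5, size=4
write(16): buf=[_ 16 97 10 48 16], head=1, tail=0, size=5
write(96): buf=[96 16 97 10 48 16], head=1, tail=1, size=6
read(): buf=[96 _ 97 10 48 16], head=2, tail=1, size=5

Answer: 96 _ 97 10 48 16
2
1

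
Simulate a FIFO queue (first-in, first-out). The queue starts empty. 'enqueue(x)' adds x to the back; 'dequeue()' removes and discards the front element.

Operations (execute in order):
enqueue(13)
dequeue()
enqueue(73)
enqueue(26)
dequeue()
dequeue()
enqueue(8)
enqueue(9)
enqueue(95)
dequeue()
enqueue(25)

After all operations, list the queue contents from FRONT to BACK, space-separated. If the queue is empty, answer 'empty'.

enqueue(13): [13]
dequeue(): []
enqueue(73): [73]
enqueue(26): [73, 26]
dequeue(): [26]
dequeue(): []
enqueue(8): [8]
enqueue(9): [8, 9]
enqueue(95): [8, 9, 95]
dequeue(): [9, 95]
enqueue(25): [9, 95, 25]

Answer: 9 95 25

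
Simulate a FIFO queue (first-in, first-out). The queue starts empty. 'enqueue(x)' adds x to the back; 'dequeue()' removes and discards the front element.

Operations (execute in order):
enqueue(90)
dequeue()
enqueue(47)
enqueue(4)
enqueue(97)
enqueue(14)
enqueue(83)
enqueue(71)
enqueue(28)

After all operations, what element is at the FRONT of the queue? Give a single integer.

enqueue(90): queue = [90]
dequeue(): queue = []
enqueue(47): queue = [47]
enqueue(4): queue = [47, 4]
enqueue(97): queue = [47, 4, 97]
enqueue(14): queue = [47, 4, 97, 14]
enqueue(83): queue = [47, 4, 97, 14, 83]
enqueue(71): queue = [47, 4, 97, 14, 83, 71]
enqueue(28): queue = [47, 4, 97, 14, 83, 71, 28]

Answer: 47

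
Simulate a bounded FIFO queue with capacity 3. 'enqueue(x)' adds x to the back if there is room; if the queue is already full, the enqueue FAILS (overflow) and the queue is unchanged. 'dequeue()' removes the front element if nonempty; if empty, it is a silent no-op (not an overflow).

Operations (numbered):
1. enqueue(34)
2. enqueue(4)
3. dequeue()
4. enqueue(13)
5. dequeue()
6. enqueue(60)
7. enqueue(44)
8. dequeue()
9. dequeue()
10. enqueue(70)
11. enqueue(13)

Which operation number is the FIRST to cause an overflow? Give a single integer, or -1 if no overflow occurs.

1. enqueue(34): size=1
2. enqueue(4): size=2
3. dequeue(): size=1
4. enqueue(13): size=2
5. dequeue(): size=1
6. enqueue(60): size=2
7. enqueue(44): size=3
8. dequeue(): size=2
9. dequeue(): size=1
10. enqueue(70): size=2
11. enqueue(13): size=3

Answer: -1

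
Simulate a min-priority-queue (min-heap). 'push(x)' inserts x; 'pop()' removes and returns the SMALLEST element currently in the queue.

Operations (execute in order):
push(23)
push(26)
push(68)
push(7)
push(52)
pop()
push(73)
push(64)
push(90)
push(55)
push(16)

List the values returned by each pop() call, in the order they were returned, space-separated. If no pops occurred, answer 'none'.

push(23): heap contents = [23]
push(26): heap contents = [23, 26]
push(68): heap contents = [23, 26, 68]
push(7): heap contents = [7, 23, 26, 68]
push(52): heap contents = [7, 23, 26, 52, 68]
pop() → 7: heap contents = [23, 26, 52, 68]
push(73): heap contents = [23, 26, 52, 68, 73]
push(64): heap contents = [23, 26, 52, 64, 68, 73]
push(90): heap contents = [23, 26, 52, 64, 68, 73, 90]
push(55): heap contents = [23, 26, 52, 55, 64, 68, 73, 90]
push(16): heap contents = [16, 23, 26, 52, 55, 64, 68, 73, 90]

Answer: 7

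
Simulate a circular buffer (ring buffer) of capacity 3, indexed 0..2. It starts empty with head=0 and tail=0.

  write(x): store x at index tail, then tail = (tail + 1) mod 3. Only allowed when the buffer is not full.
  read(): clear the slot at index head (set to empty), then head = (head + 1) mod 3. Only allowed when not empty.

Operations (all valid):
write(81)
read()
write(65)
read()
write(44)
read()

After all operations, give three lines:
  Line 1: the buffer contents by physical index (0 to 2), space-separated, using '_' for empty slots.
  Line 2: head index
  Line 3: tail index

write(81): buf=[81 _ _], head=0, tail=1, size=1
read(): buf=[_ _ _], head=1, tail=1, size=0
write(65): buf=[_ 65 _], head=1, tail=2, size=1
read(): buf=[_ _ _], head=2, tail=2, size=0
write(44): buf=[_ _ 44], head=2, tail=0, size=1
read(): buf=[_ _ _], head=0, tail=0, size=0

Answer: _ _ _
0
0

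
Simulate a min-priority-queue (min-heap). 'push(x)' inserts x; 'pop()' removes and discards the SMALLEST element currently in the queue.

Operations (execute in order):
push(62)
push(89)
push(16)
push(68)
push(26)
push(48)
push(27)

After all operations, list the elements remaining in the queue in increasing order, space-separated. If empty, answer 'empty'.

push(62): heap contents = [62]
push(89): heap contents = [62, 89]
push(16): heap contents = [16, 62, 89]
push(68): heap contents = [16, 62, 68, 89]
push(26): heap contents = [16, 26, 62, 68, 89]
push(48): heap contents = [16, 26, 48, 62, 68, 89]
push(27): heap contents = [16, 26, 27, 48, 62, 68, 89]

Answer: 16 26 27 48 62 68 89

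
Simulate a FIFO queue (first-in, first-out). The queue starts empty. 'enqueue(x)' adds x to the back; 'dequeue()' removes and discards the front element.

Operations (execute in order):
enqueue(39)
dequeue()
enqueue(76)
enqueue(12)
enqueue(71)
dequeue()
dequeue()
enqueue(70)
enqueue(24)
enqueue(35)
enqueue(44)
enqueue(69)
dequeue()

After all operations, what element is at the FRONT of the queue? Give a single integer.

enqueue(39): queue = [39]
dequeue(): queue = []
enqueue(76): queue = [76]
enqueue(12): queue = [76, 12]
enqueue(71): queue = [76, 12, 71]
dequeue(): queue = [12, 71]
dequeue(): queue = [71]
enqueue(70): queue = [71, 70]
enqueue(24): queue = [71, 70, 24]
enqueue(35): queue = [71, 70, 24, 35]
enqueue(44): queue = [71, 70, 24, 35, 44]
enqueue(69): queue = [71, 70, 24, 35, 44, 69]
dequeue(): queue = [70, 24, 35, 44, 69]

Answer: 70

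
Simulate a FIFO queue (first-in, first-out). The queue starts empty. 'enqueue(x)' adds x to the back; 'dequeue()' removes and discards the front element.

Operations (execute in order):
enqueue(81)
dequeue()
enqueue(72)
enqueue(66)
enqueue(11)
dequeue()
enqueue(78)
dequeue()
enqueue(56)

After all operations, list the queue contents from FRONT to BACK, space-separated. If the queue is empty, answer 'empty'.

Answer: 11 78 56

Derivation:
enqueue(81): [81]
dequeue(): []
enqueue(72): [72]
enqueue(66): [72, 66]
enqueue(11): [72, 66, 11]
dequeue(): [66, 11]
enqueue(78): [66, 11, 78]
dequeue(): [11, 78]
enqueue(56): [11, 78, 56]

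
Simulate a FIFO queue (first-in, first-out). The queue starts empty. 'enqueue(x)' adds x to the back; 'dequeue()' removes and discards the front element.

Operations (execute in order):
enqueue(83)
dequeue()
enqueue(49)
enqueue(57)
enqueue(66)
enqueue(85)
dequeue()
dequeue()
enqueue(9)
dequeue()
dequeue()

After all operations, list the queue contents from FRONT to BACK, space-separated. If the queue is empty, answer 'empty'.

Answer: 9

Derivation:
enqueue(83): [83]
dequeue(): []
enqueue(49): [49]
enqueue(57): [49, 57]
enqueue(66): [49, 57, 66]
enqueue(85): [49, 57, 66, 85]
dequeue(): [57, 66, 85]
dequeue(): [66, 85]
enqueue(9): [66, 85, 9]
dequeue(): [85, 9]
dequeue(): [9]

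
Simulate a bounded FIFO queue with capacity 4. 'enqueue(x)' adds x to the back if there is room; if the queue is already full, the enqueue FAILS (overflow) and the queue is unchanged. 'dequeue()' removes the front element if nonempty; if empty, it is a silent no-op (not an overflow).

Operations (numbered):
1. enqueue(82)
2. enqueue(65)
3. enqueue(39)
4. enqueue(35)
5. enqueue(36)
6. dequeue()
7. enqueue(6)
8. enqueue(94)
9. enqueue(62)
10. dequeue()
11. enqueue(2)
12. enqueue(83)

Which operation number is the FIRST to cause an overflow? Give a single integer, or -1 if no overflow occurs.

Answer: 5

Derivation:
1. enqueue(82): size=1
2. enqueue(65): size=2
3. enqueue(39): size=3
4. enqueue(35): size=4
5. enqueue(36): size=4=cap → OVERFLOW (fail)
6. dequeue(): size=3
7. enqueue(6): size=4
8. enqueue(94): size=4=cap → OVERFLOW (fail)
9. enqueue(62): size=4=cap → OVERFLOW (fail)
10. dequeue(): size=3
11. enqueue(2): size=4
12. enqueue(83): size=4=cap → OVERFLOW (fail)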